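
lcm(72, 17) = 1224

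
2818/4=1409/2=704.50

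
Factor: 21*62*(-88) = -1*2^4*3^1*7^1*11^1*31^1 = -114576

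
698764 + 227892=926656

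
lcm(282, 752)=2256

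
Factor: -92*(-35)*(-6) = -1*2^3*3^1*5^1*7^1*23^1 = -19320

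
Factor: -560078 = -1*2^1*97^1*2887^1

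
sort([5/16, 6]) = [5/16, 6]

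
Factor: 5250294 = 2^1 * 3^2 * 7^1 * 41669^1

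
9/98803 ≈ 0.0000911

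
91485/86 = 1063 + 67/86 ≈ 1063.78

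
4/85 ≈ 0.0471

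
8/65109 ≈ 0.000123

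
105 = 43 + 62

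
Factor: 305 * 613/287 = 5^1 * 7^(-1) * 41^(-1) * 61^1 * 613^1 = 186965/287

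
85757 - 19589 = 66168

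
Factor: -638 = -1 * 2^1 * 11^1 * 29^1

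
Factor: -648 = -1 * 2^3 * 3^4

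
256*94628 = 24224768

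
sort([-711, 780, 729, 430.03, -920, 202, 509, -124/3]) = [-920, -711, -124/3, 202, 430.03, 509, 729, 780]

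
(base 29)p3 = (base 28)q0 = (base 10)728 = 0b1011011000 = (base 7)2060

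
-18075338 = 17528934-35604272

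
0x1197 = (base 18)dg3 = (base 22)96f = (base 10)4503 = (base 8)10627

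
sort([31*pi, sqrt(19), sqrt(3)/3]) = [sqrt(3)/3, sqrt(19), 31*pi]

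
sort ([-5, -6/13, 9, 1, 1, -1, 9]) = [-5, -1, -6/13, 1, 1, 9, 9]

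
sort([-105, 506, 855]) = [-105, 506, 855]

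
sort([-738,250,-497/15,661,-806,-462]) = [-806,-738,-462,-497/15,250,661]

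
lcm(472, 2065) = 16520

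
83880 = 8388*10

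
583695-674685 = -90990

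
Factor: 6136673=6136673^1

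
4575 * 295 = 1349625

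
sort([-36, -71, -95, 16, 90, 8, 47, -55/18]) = [-95, -71, -36, -55/18, 8, 16, 47, 90]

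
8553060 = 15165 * 564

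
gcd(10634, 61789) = 13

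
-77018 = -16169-60849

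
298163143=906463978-608300835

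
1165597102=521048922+644548180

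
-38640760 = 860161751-898802511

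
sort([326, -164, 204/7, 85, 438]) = [-164, 204/7, 85, 326, 438]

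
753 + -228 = 525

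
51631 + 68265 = 119896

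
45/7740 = 1/172 ≈ 0.00581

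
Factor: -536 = -1 * 2^3 * 67^1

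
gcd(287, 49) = 7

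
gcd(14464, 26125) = 1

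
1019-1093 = -74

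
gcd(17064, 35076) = 948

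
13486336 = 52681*256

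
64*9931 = 635584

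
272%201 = 71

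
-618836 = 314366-933202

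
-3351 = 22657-26008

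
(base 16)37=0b110111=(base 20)2f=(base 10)55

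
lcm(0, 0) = 0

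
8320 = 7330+990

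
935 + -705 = 230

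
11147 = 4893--6254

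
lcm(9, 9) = 9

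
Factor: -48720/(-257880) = 2^1*29^1*307^(-1) = 58/307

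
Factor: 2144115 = 3^2 * 5^1 * 29^1 * 31^1 * 53^1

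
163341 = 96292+67049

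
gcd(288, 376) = 8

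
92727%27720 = 9567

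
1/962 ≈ 0.00104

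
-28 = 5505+-5533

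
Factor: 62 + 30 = 2^2 * 23^1 = 92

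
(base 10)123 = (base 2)1111011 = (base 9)146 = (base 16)7b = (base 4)1323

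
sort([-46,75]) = [-46,75]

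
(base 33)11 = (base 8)42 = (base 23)1b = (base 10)34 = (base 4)202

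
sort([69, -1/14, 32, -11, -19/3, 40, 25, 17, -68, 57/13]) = [-68, -11, -19/3, -1/14, 57/13, 17, 25, 32, 40, 69]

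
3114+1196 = 4310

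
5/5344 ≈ 0.000936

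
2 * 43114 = 86228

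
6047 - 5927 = 120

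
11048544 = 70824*156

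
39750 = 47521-7771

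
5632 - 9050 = -3418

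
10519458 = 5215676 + 5303782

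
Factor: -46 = -1 * 2^1 * 23^1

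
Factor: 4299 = 3^1*1433^1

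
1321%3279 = 1321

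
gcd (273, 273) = 273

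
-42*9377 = -393834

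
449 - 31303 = -30854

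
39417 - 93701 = -54284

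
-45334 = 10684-56018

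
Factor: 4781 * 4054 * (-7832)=-1 * 2^4 * 7^1 * 11^1 * 89^1 * 683^1 * 2027^1=-151801186768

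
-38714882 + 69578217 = 30863335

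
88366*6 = 530196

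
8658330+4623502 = 13281832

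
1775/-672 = -2-431/672 ≈ -2.64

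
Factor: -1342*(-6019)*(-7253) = -1*2^1*11^1*13^1*61^1*463^1*7253^1 = -58586092994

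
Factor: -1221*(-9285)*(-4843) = -1*3^2*5^1*11^1*29^1*37^1*167^1*619^1 = -54905018355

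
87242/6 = 43621/3 ≈ 14540.33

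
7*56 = 392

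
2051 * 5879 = 12057829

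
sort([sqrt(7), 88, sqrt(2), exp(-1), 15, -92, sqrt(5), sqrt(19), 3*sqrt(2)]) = [-92, exp(-1), sqrt(2), sqrt(5), sqrt(7), 3*sqrt(2), sqrt(19), 15, 88]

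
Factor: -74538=-1*2^1*3^2*41^1*101^1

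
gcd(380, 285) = 95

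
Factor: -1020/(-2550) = 2^1*5^(-1) = 2/5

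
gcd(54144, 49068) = 1692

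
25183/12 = 2098+7/12 ≈ 2098.58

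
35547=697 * 51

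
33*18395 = 607035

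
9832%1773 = 967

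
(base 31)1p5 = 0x6cd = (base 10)1741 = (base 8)3315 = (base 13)a3c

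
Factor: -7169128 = -1*2^3*89^1*10069^1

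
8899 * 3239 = 28823861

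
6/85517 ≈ 0.0000702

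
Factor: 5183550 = 2^1*3^2*5^2*11519^1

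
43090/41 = 1050 + 40/41≈1050.98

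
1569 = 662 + 907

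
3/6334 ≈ 0.000474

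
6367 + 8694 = 15061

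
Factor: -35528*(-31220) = 2^5*5^1*7^1*223^1*4441^1 = 1109184160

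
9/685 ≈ 0.0131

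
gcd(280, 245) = 35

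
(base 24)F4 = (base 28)D0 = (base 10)364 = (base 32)BC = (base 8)554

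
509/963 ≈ 0.529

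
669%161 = 25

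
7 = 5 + 2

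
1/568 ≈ 0.00176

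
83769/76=1102 + 17/76 ≈ 1102.22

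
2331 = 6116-3785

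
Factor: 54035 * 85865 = 5^2 * 13^1 * 101^1 * 107^1 * 1321^1 = 4639715275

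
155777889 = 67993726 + 87784163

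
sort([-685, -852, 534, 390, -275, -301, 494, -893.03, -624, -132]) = [-893.03, -852, -685, -624, -301, -275, -132, 390, 494, 534]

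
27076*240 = 6498240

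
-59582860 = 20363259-79946119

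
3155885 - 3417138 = -261253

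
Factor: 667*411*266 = 2^1*3^1*7^1*19^1*23^1*29^1*137^1 = 72920442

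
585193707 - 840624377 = -255430670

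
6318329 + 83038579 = 89356908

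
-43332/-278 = 21666/139 ≈ 155.87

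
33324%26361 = 6963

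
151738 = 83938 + 67800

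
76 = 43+33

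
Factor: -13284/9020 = -1*3^4*5^(-1)*11^(-1) = -81/55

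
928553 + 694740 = 1623293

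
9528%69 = 6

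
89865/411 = 29955/137 ≈ 218.65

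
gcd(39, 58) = 1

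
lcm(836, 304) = 3344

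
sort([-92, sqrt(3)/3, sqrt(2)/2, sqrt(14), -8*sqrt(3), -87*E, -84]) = [-87*E, -92, -84, -8*sqrt(3), sqrt(3)/3, sqrt(2)/2, sqrt(14)]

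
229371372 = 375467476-146096104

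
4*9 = 36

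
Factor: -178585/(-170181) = 3^(-4)*5^1*17^1 = 85/81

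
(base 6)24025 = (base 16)d91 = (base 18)ach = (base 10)3473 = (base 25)5dn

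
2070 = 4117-2047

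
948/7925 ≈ 0.120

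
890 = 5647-4757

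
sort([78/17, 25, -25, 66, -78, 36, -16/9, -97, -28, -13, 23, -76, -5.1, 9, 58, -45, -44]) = [-97, -78, -76, -45, -44, -28, -25, -13, -5.1, -16/9, 78/17, 9, 23, 25, 36, 58, 66]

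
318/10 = 159/5 = 31.80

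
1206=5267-4061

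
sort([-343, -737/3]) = [-343, -737/3]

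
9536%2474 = 2114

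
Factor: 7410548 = 2^2*1852637^1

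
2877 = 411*7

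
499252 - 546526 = -47274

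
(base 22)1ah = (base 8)1321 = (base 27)qj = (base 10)721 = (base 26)11j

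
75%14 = 5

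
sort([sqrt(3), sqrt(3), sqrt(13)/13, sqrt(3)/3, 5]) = [sqrt(13)/13, sqrt(3)/3, sqrt(3), sqrt(3), 5]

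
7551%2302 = 645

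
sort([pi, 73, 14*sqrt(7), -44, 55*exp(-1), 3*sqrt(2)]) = [-44, pi, 3*sqrt(2), 55*exp(-1), 14*sqrt(7), 73]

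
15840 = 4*3960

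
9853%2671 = 1840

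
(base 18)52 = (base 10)92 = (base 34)2o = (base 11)84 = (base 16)5c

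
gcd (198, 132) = 66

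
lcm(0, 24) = 0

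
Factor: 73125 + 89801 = 2^1 * 81463^1 = 162926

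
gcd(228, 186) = 6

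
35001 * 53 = 1855053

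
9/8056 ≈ 0.00112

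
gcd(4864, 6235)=1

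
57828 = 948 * 61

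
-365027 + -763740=-1128767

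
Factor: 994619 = 17^1 * 41^1 * 1427^1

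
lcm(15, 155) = 465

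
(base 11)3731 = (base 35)3y9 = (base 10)4874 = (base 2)1001100001010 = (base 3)20200112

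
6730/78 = 86+11/39 ≈ 86.28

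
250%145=105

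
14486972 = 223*64964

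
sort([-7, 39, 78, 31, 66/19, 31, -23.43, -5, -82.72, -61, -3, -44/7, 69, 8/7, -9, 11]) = [-82.72, -61, -23.43, -9, -7, -44/7, -5, -3, 8/7, 66/19, 11, 31, 31, 39, 69, 78]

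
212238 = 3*70746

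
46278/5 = 9255 + 3/5 = 9255.60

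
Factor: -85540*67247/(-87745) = 2^2*13^1*23^(-1)*47^1*109^(-1)*67247^1 = 164351668/2507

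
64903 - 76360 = -11457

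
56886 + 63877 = 120763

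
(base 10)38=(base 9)42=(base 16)26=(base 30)18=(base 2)100110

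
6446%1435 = 706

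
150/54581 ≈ 0.00275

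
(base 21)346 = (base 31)1ei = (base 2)10110000101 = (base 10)1413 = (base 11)1075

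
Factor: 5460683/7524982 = 2^ (-1)*17^ (-2)*23^1*47^ (-1)*137^1*277^ (-1)*1733^1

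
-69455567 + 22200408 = -47255159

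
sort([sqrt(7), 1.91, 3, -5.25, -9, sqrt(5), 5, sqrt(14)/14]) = [-9, -5.25, sqrt(14)/14, 1.91, sqrt(5), sqrt(7), 3, 5]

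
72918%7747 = 3195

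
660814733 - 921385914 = -260571181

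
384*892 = 342528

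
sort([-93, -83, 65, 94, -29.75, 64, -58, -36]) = [-93, -83, -58, -36, -29.75, 64, 65, 94]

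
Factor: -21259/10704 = -1*2^(-4)*3^(-1)*7^1*223^(-1)*3037^1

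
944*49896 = 47101824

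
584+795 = 1379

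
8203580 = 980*8371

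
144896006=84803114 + 60092892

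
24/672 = 1/28 ≈ 0.0357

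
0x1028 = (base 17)e55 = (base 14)1716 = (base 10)4136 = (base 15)135b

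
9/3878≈0.00232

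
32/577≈0.0555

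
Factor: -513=-1 * 3^3 * 19^1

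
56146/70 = 802 + 3/35 ≈ 802.09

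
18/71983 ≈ 0.000250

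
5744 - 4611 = 1133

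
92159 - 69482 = 22677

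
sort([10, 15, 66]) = [10, 15, 66]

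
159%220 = 159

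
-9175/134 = -68 - 63/134 ≈ -68.47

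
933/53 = 17 + 32/53 ≈ 17.60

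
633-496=137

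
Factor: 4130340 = 2^2*3^1*5^1*23^1*41^1*73^1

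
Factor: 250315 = 5^1*13^1*3851^1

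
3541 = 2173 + 1368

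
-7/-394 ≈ 0.0178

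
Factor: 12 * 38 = 2^3 * 3^1 * 19^1 = 456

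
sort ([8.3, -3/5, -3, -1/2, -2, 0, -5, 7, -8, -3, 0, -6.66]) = [-8, -6.66, -5, -3, -3, -2, -3/5, -1/2, 0, 0, 7, 8.3]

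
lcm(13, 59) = 767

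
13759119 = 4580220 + 9178899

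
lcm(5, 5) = 5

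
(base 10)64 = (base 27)2a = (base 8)100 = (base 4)1000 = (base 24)2g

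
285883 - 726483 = -440600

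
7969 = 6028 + 1941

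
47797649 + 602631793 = 650429442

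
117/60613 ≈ 0.00193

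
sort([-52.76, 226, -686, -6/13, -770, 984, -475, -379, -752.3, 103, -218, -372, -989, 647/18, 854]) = [-989, -770, -752.3, -686, -475, -379, -372, -218, -52.76, -6/13, 647/18, 103, 226, 854, 984]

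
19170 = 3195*6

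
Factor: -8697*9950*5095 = -1*2^1*3^1*5^3*13^1*199^1*223^1*1019^1 = -440896589250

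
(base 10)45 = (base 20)25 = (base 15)30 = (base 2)101101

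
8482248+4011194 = 12493442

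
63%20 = 3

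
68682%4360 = 3282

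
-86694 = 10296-96990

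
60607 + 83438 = 144045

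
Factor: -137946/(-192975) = 2^1*5^(-2)*31^(-1)*277^1 = 554/775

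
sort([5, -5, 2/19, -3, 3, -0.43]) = [-5, -3, -0.43, 2/19, 3, 5]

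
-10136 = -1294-8842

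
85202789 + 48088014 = 133290803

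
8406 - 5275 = 3131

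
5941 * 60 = 356460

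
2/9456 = 1/4728 ≈ 0.000212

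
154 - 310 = -156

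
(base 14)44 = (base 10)60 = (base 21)2i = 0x3c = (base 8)74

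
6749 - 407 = 6342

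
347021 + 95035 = 442056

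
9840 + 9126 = 18966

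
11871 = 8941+2930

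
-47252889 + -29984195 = -77237084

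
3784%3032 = 752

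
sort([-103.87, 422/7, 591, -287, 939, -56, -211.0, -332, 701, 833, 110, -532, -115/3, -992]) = [-992, -532, -332, -287, -211.0, -103.87, -56, -115/3, 422/7, 110, 591, 701, 833, 939]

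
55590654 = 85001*654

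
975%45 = 30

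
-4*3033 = -12132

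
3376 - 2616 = 760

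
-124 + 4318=4194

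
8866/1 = 8866 = 8866.00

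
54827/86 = 637 + 45/86≈637.52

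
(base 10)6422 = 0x1916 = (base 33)5tk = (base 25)a6m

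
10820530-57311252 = -46490722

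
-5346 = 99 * (-54) 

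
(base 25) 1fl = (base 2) 1111111101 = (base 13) 607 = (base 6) 4421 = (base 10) 1021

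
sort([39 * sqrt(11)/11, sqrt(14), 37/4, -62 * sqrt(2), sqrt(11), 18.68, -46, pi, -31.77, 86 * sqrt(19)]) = [-62 * sqrt(2), -46, -31.77, pi, sqrt(11), sqrt(14), 37/4, 39 * sqrt(11)/11, 18.68, 86 * sqrt(19)]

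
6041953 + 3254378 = 9296331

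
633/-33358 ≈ -0.0190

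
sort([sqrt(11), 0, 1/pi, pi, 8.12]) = [0, 1/pi, pi, sqrt(11), 8.12]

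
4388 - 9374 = -4986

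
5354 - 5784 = -430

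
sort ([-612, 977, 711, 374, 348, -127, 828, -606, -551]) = [-612, -606, -551, -127, 348, 374, 711, 828, 977]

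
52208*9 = 469872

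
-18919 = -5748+-13171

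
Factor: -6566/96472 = -1 * 2^(-2) * 7^2 * 31^(-1) * 67^1 * 389^(-1) = -3283/48236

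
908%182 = 180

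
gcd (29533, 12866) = 7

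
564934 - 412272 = 152662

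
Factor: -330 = -1 * 2^1 * 3^1 * 5^1 * 11^1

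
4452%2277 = 2175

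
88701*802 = 71138202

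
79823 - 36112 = 43711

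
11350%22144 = 11350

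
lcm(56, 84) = 168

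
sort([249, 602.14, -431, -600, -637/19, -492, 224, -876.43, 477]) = [-876.43, -600, -492, -431, -637/19, 224, 249, 477, 602.14]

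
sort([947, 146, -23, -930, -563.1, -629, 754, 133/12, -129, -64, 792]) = [-930, -629, -563.1, -129, -64, -23, 133/12, 146, 754, 792, 947]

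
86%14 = 2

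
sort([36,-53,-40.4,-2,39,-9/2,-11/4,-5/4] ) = [-53,-40.4,-9/2,-11/4,-2,-5/4,36,39] 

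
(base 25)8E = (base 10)214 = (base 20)AE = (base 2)11010110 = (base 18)BG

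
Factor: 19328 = 2^7*151^1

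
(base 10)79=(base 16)4f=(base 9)87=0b1001111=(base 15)54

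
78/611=6/47 ≈ 0.128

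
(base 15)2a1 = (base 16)259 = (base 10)601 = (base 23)133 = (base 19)1cc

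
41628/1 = 41628 = 41628.00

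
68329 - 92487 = -24158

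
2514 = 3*838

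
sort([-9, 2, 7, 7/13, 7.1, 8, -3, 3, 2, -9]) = [-9, -9, -3, 7/13, 2, 2, 3, 7, 7.1, 8]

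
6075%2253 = 1569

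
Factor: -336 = -1*2^4*3^1*7^1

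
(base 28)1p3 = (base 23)2if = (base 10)1487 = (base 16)5cf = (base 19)425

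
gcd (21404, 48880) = 4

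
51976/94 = 552 + 44/47≈552.94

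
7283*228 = 1660524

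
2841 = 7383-4542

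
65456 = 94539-29083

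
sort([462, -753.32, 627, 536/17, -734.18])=[-753.32, -734.18, 536/17, 462, 627]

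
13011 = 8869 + 4142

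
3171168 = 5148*616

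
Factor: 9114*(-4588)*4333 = -1*2^3*3^1*7^3*31^2*37^1*619^1 = -181184533656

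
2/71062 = 1/35531 ≈ 0.0000281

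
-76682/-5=15336 + 2/5=15336.40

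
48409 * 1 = 48409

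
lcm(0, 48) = 0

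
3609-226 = 3383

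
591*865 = 511215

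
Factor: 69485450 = 2^1*5^2*29^1*173^1*277^1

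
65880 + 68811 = 134691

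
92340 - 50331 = 42009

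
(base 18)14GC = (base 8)16404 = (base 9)11163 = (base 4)1310010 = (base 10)7428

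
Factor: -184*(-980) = 2^5*5^1*7^2*23^1 = 180320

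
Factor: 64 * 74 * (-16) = -1 * 2^11 * 37^1 = -75776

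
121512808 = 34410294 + 87102514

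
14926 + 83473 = 98399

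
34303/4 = 8575 + 3/4 = 8575.75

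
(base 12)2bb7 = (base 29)64h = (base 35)47y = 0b1010000111011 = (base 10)5179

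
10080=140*72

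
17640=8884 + 8756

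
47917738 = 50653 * 946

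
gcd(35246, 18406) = 2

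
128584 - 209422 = -80838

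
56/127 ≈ 0.441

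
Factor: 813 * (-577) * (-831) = 3^2 * 271^1 * 277^1 * 577^1 = 389822931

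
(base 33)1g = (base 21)27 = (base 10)49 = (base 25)1o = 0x31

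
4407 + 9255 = 13662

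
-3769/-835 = 4 + 429/835 ≈ 4.51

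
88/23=3+19/23 ≈ 3.83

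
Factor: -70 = -1 * 2^1 * 5^1 * 7^1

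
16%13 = 3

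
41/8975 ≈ 0.00457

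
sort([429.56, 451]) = [429.56, 451]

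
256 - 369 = -113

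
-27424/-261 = 105+19/261 ≈ 105.07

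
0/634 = 0 = 0.00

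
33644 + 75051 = 108695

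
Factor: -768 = -1*2^8*3^1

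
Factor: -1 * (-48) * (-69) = -1 * 2^4 * 3^2 * 23^1 = -3312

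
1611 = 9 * 179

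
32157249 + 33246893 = 65404142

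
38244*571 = 21837324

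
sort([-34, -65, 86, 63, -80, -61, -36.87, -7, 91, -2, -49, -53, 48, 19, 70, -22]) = [-80, -65, -61, -53, -49, -36.87, -34, -22, -7, -2, 19, 48, 63, 70, 86, 91]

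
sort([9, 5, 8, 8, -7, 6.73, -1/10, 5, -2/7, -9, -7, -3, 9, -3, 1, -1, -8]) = [-9, -8, -7, -7, -3, -3, -1, -2/7, -1/10, 1, 5, 5, 6.73, 8, 8, 9, 9]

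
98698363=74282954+24415409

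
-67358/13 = -5181 - 5/13 ≈ -5181.38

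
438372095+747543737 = 1185915832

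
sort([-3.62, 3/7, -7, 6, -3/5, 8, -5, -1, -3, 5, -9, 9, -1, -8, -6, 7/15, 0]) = [-9, -8, -7, -6, -5, -3.62, -3, -1, -1, -3/5, 0, 3/7, 7/15, 5, 6, 8, 9]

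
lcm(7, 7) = 7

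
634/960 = 317/480 ≈ 0.660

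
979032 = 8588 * 114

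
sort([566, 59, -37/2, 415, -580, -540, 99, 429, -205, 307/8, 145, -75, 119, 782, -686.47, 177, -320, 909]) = [-686.47, -580, -540, -320, -205, -75, -37/2, 307/8, 59, 99, 119, 145, 177, 415, 429, 566, 782, 909]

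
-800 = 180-980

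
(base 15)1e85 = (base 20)gca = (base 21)f1e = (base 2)1100111111010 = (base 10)6650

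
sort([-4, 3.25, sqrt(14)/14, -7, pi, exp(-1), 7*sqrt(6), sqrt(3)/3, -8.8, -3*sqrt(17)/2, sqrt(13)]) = [-8.8, -7, -3*sqrt(17)/2, -4, sqrt(14)/14, exp(-1), sqrt(3)/3, pi, 3.25, sqrt(13), 7*sqrt(6)]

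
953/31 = 30 + 23/31 ≈ 30.74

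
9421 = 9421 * 1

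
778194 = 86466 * 9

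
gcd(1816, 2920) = 8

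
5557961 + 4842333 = 10400294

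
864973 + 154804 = 1019777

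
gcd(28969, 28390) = 1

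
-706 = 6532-7238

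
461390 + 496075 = 957465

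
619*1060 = 656140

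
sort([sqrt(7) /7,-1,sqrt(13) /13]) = [-1,sqrt(13) /13,sqrt(7) /7]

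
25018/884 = 12509/442 ≈ 28.30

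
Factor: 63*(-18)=-1*2^1*3^4*7^1=-1134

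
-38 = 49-87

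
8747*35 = 306145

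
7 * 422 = 2954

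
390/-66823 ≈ -0.00584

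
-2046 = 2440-4486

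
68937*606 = 41775822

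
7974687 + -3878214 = 4096473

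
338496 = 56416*6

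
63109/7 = 9015 + 4/7 ≈ 9015.57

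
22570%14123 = 8447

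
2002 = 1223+779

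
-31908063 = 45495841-77403904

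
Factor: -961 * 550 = -1 * 2^1 * 5^2 * 11^1 * 31^2 = -528550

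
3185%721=301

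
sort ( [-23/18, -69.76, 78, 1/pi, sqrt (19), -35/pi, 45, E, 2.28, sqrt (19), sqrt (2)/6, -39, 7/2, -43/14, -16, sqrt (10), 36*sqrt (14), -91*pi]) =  [-91*pi, -69.76, -39, -16, -35/pi, -43/14, -23/18, sqrt (2)/6, 1/pi, 2.28, E, sqrt (10), 7/2, sqrt (19), sqrt (19), 45, 78, 36*sqrt (14)]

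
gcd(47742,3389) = 1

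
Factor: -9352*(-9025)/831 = 2^3*3^(-1)*5^2*7^1*19^2*167^1*277^(-1) = 84401800/831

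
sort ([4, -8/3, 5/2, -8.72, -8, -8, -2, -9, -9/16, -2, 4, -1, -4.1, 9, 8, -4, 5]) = [-9, -8.72, -8, -8, -4.1, -4, -8/3, -2, -2, -1, -9/16, 5/2, 4, 4, 5, 8, 9]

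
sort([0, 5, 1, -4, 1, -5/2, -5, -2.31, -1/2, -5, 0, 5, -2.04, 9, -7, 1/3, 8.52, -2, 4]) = [-7, -5, -5, -4, -5/2, -2.31, -2.04, -2, -1/2, 0, 0, 1/3, 1, 1, 4, 5, 5, 8.52, 9]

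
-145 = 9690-9835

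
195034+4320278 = 4515312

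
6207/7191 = 2069/2397≈0.863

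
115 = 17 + 98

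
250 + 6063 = 6313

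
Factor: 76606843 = 277^1*347^1*797^1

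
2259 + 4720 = 6979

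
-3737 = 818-4555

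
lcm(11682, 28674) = 315414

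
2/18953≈0.000106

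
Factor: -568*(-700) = 2^5*5^2*7^1*71^1 = 397600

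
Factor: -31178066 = -1 * 2^1 * 1571^1 * 9923^1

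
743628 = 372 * 1999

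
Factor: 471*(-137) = -1*3^1*137^1*157^1 = -64527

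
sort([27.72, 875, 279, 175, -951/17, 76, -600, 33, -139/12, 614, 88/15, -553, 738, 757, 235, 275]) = [-600, -553, -951/17, -139/12, 88/15, 27.72, 33, 76, 175, 235, 275, 279, 614, 738, 757, 875]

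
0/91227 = 0 = 0.00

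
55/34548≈0.00159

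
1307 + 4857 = 6164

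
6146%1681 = 1103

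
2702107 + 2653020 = 5355127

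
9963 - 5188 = 4775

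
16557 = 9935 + 6622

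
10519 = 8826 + 1693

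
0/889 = 0 = 0.00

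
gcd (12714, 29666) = 4238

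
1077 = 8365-7288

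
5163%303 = 12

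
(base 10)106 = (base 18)5g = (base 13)82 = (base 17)64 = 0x6a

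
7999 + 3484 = 11483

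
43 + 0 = 43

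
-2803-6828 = -9631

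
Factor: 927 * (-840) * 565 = -1 * 2^3 * 3^3 * 5^2 * 7^1 * 103^1 * 113^1 = -439954200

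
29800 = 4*7450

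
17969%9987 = 7982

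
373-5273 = -4900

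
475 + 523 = 998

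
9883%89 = 4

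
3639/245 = 14 + 209/245 ≈ 14.85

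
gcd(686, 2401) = 343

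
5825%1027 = 690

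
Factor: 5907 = 3^1*11^1*179^1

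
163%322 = 163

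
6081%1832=585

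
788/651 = 1 + 137/651 ≈ 1.21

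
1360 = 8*170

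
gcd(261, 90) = 9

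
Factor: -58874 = -1*2^1*29437^1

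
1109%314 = 167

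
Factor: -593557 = -1 * 31^1 * 41^1 * 467^1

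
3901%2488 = 1413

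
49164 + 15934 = 65098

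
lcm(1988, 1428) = 101388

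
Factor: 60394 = 2^1*30197^1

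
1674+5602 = 7276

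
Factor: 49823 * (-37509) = -1 * 3^1 * 12503^1 * 49823^1 = -1868810907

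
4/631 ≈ 0.00634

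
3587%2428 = 1159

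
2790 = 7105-4315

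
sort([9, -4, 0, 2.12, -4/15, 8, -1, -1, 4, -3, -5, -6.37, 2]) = [-6.37, -5, -4, -3, -1, -1, -4/15, 0, 2, 2.12, 4, 8, 9]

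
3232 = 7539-4307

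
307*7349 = 2256143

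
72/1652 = 18/413 ≈ 0.0436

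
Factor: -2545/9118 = -1 * 2^(-1) * 5^1 * 47^(-1) * 97^(-1) * 509^1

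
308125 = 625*493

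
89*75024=6677136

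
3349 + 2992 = 6341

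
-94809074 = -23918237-70890837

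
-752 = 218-970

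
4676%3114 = 1562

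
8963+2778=11741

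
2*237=474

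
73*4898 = 357554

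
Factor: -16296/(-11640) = 5^(-1) * 7^1 = 7/5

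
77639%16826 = 10335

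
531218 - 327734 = 203484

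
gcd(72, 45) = 9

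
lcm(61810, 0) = 0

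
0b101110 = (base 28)1i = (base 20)26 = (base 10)46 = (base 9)51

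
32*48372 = 1547904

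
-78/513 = -26/171 ≈ -0.152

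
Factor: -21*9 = -1*3^3*7^1 = -189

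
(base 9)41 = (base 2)100101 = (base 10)37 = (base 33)14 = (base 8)45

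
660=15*44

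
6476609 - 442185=6034424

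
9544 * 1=9544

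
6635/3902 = 1+2733/3902 ≈ 1.70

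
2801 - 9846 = -7045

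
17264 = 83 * 208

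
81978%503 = 492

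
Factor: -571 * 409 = -1 * 409^1 * 571^1 = -233539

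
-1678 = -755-923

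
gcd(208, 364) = 52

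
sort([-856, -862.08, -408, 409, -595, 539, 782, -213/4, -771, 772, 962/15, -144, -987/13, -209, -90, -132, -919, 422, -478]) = [-919, -862.08, -856, -771, -595, -478, -408, -209, -144, -132, -90, -987/13, -213/4, 962/15, 409, 422, 539, 772, 782]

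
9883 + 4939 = 14822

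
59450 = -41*(-1450)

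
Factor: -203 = -1 * 7^1 * 29^1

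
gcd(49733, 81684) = 1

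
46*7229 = 332534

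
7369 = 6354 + 1015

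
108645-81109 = 27536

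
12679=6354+6325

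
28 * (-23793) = -666204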